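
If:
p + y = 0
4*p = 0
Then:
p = 0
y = 0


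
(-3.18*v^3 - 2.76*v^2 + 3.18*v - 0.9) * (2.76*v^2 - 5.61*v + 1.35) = -8.7768*v^5 + 10.2222*v^4 + 19.9674*v^3 - 24.0498*v^2 + 9.342*v - 1.215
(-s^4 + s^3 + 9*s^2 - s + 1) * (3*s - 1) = -3*s^5 + 4*s^4 + 26*s^3 - 12*s^2 + 4*s - 1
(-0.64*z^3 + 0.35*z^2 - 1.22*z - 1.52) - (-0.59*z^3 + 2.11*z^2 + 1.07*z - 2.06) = -0.05*z^3 - 1.76*z^2 - 2.29*z + 0.54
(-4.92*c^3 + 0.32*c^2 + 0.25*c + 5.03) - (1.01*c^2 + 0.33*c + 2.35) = -4.92*c^3 - 0.69*c^2 - 0.08*c + 2.68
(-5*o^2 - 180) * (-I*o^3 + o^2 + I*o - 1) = 5*I*o^5 - 5*o^4 + 175*I*o^3 - 175*o^2 - 180*I*o + 180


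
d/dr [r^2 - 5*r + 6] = 2*r - 5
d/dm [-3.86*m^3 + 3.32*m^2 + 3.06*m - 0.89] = -11.58*m^2 + 6.64*m + 3.06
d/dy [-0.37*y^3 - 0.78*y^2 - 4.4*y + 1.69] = -1.11*y^2 - 1.56*y - 4.4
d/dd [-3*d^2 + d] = 1 - 6*d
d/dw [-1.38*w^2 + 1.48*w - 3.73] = 1.48 - 2.76*w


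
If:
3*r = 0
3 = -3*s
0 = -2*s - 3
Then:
No Solution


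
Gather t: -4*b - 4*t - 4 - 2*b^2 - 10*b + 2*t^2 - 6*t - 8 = -2*b^2 - 14*b + 2*t^2 - 10*t - 12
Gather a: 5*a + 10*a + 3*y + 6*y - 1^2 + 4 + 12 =15*a + 9*y + 15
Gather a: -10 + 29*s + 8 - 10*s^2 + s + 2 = -10*s^2 + 30*s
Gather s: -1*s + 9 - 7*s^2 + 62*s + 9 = -7*s^2 + 61*s + 18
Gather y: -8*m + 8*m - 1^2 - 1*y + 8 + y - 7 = 0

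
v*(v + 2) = v^2 + 2*v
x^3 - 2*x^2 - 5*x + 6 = (x - 3)*(x - 1)*(x + 2)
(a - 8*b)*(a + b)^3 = a^4 - 5*a^3*b - 21*a^2*b^2 - 23*a*b^3 - 8*b^4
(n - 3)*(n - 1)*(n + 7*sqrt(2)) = n^3 - 4*n^2 + 7*sqrt(2)*n^2 - 28*sqrt(2)*n + 3*n + 21*sqrt(2)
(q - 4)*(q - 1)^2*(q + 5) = q^4 - q^3 - 21*q^2 + 41*q - 20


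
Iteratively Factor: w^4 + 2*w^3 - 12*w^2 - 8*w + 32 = (w + 4)*(w^3 - 2*w^2 - 4*w + 8) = (w - 2)*(w + 4)*(w^2 - 4) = (w - 2)*(w + 2)*(w + 4)*(w - 2)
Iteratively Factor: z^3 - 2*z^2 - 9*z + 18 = (z - 3)*(z^2 + z - 6) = (z - 3)*(z + 3)*(z - 2)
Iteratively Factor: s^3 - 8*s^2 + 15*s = (s - 5)*(s^2 - 3*s) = s*(s - 5)*(s - 3)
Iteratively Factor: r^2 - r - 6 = (r + 2)*(r - 3)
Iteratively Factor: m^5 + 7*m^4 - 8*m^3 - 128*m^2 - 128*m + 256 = (m + 4)*(m^4 + 3*m^3 - 20*m^2 - 48*m + 64) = (m + 4)^2*(m^3 - m^2 - 16*m + 16) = (m - 1)*(m + 4)^2*(m^2 - 16) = (m - 4)*(m - 1)*(m + 4)^2*(m + 4)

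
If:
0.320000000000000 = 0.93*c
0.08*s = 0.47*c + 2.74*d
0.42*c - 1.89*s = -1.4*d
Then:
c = 0.34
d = -0.06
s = 0.03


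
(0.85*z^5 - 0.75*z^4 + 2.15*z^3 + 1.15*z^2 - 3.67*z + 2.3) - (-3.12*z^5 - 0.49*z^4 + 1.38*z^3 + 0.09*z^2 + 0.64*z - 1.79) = 3.97*z^5 - 0.26*z^4 + 0.77*z^3 + 1.06*z^2 - 4.31*z + 4.09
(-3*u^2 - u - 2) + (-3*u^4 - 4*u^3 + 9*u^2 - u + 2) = -3*u^4 - 4*u^3 + 6*u^2 - 2*u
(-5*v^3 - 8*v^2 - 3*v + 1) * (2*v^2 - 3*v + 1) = -10*v^5 - v^4 + 13*v^3 + 3*v^2 - 6*v + 1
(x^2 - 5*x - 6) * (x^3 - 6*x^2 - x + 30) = x^5 - 11*x^4 + 23*x^3 + 71*x^2 - 144*x - 180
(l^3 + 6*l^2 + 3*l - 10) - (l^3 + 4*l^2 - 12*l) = 2*l^2 + 15*l - 10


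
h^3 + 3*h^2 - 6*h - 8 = (h - 2)*(h + 1)*(h + 4)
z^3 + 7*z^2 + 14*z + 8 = (z + 1)*(z + 2)*(z + 4)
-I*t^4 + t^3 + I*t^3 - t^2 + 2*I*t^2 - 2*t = t*(t - 2)*(t + 1)*(-I*t + 1)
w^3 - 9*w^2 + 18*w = w*(w - 6)*(w - 3)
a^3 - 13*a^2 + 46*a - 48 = (a - 8)*(a - 3)*(a - 2)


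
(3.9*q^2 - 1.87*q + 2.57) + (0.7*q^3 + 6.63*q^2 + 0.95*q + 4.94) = 0.7*q^3 + 10.53*q^2 - 0.92*q + 7.51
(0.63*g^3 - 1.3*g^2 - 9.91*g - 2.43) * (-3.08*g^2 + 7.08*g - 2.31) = -1.9404*g^5 + 8.4644*g^4 + 19.8635*g^3 - 59.6754*g^2 + 5.6877*g + 5.6133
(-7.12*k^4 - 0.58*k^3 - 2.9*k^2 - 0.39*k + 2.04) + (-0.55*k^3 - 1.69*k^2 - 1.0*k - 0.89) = -7.12*k^4 - 1.13*k^3 - 4.59*k^2 - 1.39*k + 1.15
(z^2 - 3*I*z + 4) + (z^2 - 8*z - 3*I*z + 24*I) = 2*z^2 - 8*z - 6*I*z + 4 + 24*I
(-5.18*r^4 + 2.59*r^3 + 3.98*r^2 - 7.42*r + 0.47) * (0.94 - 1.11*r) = 5.7498*r^5 - 7.7441*r^4 - 1.9832*r^3 + 11.9774*r^2 - 7.4965*r + 0.4418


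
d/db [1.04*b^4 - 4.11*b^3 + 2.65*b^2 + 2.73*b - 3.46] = 4.16*b^3 - 12.33*b^2 + 5.3*b + 2.73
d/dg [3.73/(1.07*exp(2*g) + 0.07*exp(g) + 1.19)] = (-7.9822*exp(g) - 0.2611)*exp(g)/(1.07*exp(2*g) + 0.07*exp(g) + 1.19)^2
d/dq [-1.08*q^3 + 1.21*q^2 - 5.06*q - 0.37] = -3.24*q^2 + 2.42*q - 5.06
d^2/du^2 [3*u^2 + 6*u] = 6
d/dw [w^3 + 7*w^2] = w*(3*w + 14)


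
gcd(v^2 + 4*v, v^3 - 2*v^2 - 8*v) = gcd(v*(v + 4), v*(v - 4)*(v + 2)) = v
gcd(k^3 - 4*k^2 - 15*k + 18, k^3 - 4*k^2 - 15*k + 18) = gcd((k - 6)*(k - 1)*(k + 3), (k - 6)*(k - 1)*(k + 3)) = k^3 - 4*k^2 - 15*k + 18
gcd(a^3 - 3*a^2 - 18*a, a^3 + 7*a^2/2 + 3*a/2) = a^2 + 3*a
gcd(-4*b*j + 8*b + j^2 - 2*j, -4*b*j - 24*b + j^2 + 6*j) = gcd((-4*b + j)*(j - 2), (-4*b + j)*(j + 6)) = 4*b - j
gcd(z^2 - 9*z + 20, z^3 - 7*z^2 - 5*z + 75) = z - 5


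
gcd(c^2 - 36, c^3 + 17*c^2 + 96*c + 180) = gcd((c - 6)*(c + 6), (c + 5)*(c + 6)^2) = c + 6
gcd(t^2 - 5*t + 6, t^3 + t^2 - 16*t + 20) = t - 2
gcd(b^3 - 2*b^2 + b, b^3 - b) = b^2 - b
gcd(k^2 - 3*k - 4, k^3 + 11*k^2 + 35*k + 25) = k + 1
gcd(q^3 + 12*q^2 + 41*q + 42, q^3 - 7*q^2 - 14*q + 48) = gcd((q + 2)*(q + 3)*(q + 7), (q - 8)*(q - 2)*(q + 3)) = q + 3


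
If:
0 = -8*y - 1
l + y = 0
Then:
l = 1/8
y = -1/8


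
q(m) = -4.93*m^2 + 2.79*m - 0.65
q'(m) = 2.79 - 9.86*m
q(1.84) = -12.21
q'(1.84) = -15.35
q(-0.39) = -2.49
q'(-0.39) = 6.64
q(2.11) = -16.71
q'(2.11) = -18.01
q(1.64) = -9.33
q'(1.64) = -13.38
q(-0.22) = -1.50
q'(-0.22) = 4.96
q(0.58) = -0.69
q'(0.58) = -2.93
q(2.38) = -21.94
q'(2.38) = -20.68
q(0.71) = -1.15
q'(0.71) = -4.21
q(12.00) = -677.09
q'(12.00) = -115.53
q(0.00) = -0.65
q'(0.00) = 2.79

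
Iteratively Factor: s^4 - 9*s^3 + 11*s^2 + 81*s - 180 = (s - 3)*(s^3 - 6*s^2 - 7*s + 60) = (s - 5)*(s - 3)*(s^2 - s - 12) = (s - 5)*(s - 3)*(s + 3)*(s - 4)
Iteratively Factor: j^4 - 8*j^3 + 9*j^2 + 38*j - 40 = (j - 5)*(j^3 - 3*j^2 - 6*j + 8) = (j - 5)*(j - 4)*(j^2 + j - 2) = (j - 5)*(j - 4)*(j - 1)*(j + 2)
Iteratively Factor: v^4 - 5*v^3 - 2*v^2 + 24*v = (v)*(v^3 - 5*v^2 - 2*v + 24) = v*(v + 2)*(v^2 - 7*v + 12) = v*(v - 3)*(v + 2)*(v - 4)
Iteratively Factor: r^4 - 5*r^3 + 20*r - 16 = (r + 2)*(r^3 - 7*r^2 + 14*r - 8) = (r - 1)*(r + 2)*(r^2 - 6*r + 8) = (r - 2)*(r - 1)*(r + 2)*(r - 4)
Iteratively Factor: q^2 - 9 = (q - 3)*(q + 3)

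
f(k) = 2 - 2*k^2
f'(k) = -4*k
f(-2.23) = -7.95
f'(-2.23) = 8.92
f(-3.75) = -26.12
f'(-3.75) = 15.00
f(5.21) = -52.29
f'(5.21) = -20.84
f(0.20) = 1.92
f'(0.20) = -0.80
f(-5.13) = -50.63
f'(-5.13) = 20.52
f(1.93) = -5.45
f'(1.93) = -7.72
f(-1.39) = -1.86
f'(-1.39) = 5.56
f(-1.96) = -5.68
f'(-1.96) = 7.84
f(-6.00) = -70.00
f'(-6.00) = 24.00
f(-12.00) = -286.00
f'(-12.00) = 48.00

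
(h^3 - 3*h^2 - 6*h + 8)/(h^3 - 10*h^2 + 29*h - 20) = (h + 2)/(h - 5)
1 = 1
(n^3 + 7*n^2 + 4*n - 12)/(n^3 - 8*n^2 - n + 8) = (n^2 + 8*n + 12)/(n^2 - 7*n - 8)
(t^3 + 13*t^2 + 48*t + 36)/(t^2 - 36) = (t^2 + 7*t + 6)/(t - 6)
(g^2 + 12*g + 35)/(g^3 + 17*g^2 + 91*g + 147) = (g + 5)/(g^2 + 10*g + 21)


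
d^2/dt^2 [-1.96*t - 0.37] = 0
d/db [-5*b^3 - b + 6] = -15*b^2 - 1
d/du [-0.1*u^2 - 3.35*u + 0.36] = -0.2*u - 3.35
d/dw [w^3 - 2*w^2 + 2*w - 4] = 3*w^2 - 4*w + 2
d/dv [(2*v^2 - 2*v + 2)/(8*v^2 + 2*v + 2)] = (5*v^2 - 6*v - 2)/(16*v^4 + 8*v^3 + 9*v^2 + 2*v + 1)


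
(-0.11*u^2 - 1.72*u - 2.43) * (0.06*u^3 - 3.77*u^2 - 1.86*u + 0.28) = -0.0066*u^5 + 0.3115*u^4 + 6.5432*u^3 + 12.3295*u^2 + 4.0382*u - 0.6804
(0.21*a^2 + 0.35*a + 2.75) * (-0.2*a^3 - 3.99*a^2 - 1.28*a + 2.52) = -0.042*a^5 - 0.9079*a^4 - 2.2153*a^3 - 10.8913*a^2 - 2.638*a + 6.93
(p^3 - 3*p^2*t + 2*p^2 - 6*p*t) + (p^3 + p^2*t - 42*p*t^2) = 2*p^3 - 2*p^2*t + 2*p^2 - 42*p*t^2 - 6*p*t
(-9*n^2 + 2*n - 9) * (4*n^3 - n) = -36*n^5 + 8*n^4 - 27*n^3 - 2*n^2 + 9*n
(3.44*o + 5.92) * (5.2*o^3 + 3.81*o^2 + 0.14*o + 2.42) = 17.888*o^4 + 43.8904*o^3 + 23.0368*o^2 + 9.1536*o + 14.3264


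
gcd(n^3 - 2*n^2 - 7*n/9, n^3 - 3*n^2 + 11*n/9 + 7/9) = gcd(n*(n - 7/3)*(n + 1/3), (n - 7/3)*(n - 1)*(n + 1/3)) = n^2 - 2*n - 7/9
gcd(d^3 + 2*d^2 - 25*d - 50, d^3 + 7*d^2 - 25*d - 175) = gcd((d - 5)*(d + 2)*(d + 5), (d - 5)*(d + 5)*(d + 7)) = d^2 - 25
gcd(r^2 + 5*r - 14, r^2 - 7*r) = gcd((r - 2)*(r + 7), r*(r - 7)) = 1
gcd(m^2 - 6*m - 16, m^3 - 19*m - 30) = m + 2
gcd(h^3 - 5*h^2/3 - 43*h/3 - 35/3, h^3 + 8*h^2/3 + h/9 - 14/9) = h^2 + 10*h/3 + 7/3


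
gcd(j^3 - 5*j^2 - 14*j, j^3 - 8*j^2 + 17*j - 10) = 1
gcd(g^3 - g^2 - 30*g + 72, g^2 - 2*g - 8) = g - 4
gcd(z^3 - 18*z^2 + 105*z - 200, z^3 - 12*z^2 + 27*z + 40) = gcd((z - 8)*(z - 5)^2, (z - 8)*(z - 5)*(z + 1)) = z^2 - 13*z + 40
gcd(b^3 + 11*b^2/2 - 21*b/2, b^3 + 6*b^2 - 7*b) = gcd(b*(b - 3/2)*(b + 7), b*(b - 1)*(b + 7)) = b^2 + 7*b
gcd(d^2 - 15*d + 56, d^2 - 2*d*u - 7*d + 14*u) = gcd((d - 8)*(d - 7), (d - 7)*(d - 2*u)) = d - 7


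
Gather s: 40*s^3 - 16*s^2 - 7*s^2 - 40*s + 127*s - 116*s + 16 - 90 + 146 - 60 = 40*s^3 - 23*s^2 - 29*s + 12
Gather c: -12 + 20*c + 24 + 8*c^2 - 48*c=8*c^2 - 28*c + 12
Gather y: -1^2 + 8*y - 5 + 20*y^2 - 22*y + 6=20*y^2 - 14*y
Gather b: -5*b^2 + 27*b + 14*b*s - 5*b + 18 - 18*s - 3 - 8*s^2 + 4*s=-5*b^2 + b*(14*s + 22) - 8*s^2 - 14*s + 15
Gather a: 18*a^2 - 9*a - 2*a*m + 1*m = 18*a^2 + a*(-2*m - 9) + m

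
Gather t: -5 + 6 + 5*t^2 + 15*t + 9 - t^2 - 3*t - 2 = 4*t^2 + 12*t + 8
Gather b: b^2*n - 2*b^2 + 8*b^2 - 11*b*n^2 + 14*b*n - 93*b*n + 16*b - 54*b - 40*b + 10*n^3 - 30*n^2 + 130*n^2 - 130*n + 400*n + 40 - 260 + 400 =b^2*(n + 6) + b*(-11*n^2 - 79*n - 78) + 10*n^3 + 100*n^2 + 270*n + 180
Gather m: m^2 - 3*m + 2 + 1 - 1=m^2 - 3*m + 2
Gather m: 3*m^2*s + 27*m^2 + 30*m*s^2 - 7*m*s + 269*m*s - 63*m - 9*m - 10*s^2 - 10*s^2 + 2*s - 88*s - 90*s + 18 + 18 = m^2*(3*s + 27) + m*(30*s^2 + 262*s - 72) - 20*s^2 - 176*s + 36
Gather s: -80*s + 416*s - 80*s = 256*s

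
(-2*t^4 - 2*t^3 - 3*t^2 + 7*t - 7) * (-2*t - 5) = 4*t^5 + 14*t^4 + 16*t^3 + t^2 - 21*t + 35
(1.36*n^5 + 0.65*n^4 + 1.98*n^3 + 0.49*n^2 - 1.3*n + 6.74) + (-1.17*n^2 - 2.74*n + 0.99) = 1.36*n^5 + 0.65*n^4 + 1.98*n^3 - 0.68*n^2 - 4.04*n + 7.73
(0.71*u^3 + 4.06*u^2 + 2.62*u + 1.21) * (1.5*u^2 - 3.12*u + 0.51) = 1.065*u^5 + 3.8748*u^4 - 8.3751*u^3 - 4.2888*u^2 - 2.439*u + 0.6171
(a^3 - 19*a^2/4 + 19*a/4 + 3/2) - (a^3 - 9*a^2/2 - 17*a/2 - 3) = -a^2/4 + 53*a/4 + 9/2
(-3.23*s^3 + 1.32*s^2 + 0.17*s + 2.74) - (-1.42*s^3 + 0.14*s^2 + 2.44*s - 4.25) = -1.81*s^3 + 1.18*s^2 - 2.27*s + 6.99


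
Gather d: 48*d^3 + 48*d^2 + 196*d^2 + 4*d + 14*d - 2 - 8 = 48*d^3 + 244*d^2 + 18*d - 10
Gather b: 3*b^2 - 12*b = 3*b^2 - 12*b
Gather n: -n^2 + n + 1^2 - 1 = -n^2 + n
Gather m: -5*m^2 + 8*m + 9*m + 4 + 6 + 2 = -5*m^2 + 17*m + 12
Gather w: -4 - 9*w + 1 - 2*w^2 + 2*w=-2*w^2 - 7*w - 3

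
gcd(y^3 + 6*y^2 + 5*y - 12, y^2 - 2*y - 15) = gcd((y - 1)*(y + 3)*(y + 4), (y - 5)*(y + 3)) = y + 3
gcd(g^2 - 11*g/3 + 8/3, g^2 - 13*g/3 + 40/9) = g - 8/3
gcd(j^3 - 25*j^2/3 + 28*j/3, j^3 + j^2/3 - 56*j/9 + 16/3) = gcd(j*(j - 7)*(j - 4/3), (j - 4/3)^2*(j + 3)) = j - 4/3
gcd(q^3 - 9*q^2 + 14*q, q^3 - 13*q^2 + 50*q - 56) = q^2 - 9*q + 14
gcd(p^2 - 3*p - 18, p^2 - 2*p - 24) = p - 6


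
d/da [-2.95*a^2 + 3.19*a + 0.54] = 3.19 - 5.9*a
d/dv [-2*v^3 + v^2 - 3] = 2*v*(1 - 3*v)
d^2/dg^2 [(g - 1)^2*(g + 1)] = 6*g - 2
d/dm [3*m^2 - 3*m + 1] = 6*m - 3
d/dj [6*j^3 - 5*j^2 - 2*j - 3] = 18*j^2 - 10*j - 2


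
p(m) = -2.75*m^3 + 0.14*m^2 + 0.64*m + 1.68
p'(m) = -8.25*m^2 + 0.28*m + 0.64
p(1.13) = -1.39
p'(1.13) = -9.58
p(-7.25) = 1052.36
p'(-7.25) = -435.03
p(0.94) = 0.12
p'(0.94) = -6.39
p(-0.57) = 1.87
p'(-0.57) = -2.20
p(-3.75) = 146.27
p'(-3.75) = -116.43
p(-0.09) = 1.63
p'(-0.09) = 0.55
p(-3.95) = 170.82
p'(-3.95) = -129.19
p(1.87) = -14.62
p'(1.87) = -27.69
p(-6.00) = 596.88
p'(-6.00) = -298.04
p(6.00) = -583.44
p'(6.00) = -294.68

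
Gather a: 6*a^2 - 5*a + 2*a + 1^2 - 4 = 6*a^2 - 3*a - 3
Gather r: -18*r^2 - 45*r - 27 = -18*r^2 - 45*r - 27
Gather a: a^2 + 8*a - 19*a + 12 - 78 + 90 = a^2 - 11*a + 24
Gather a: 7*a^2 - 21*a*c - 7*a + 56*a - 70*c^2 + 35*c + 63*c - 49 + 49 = 7*a^2 + a*(49 - 21*c) - 70*c^2 + 98*c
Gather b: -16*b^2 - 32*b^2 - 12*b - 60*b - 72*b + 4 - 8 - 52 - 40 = -48*b^2 - 144*b - 96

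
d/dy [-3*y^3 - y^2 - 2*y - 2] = -9*y^2 - 2*y - 2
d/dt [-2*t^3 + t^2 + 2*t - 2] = -6*t^2 + 2*t + 2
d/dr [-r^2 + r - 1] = 1 - 2*r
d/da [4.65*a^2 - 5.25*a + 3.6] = 9.3*a - 5.25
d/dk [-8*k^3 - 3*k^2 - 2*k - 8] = -24*k^2 - 6*k - 2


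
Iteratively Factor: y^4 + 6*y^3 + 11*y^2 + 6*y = (y + 2)*(y^3 + 4*y^2 + 3*y) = (y + 1)*(y + 2)*(y^2 + 3*y) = y*(y + 1)*(y + 2)*(y + 3)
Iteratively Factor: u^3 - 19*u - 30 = (u - 5)*(u^2 + 5*u + 6) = (u - 5)*(u + 3)*(u + 2)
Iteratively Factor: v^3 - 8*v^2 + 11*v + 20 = (v - 5)*(v^2 - 3*v - 4) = (v - 5)*(v + 1)*(v - 4)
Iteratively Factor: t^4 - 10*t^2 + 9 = (t + 1)*(t^3 - t^2 - 9*t + 9) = (t - 3)*(t + 1)*(t^2 + 2*t - 3) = (t - 3)*(t - 1)*(t + 1)*(t + 3)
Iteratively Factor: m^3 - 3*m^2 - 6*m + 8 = (m - 1)*(m^2 - 2*m - 8) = (m - 4)*(m - 1)*(m + 2)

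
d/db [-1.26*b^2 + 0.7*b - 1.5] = 0.7 - 2.52*b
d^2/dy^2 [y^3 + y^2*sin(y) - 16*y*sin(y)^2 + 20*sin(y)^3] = -y^2*sin(y) + 4*y*cos(y) - 32*y*cos(2*y) + 6*y - 13*sin(y) - 32*sin(2*y) + 45*sin(3*y)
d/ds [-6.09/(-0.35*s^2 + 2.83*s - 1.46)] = (17.2347 - 4.263*s)/(0.35*s^2 - 2.83*s + 1.46)^2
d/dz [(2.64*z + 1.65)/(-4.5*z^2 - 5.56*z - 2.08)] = (11.88*z^2 + 14.85*z + 3.6828)/(20.25*z^4 + 50.04*z^3 + 49.6336*z^2 + 23.1296*z + 4.3264)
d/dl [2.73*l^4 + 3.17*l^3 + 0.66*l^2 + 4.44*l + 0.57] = 10.92*l^3 + 9.51*l^2 + 1.32*l + 4.44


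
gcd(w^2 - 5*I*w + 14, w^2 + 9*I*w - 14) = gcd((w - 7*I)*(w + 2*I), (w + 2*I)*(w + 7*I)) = w + 2*I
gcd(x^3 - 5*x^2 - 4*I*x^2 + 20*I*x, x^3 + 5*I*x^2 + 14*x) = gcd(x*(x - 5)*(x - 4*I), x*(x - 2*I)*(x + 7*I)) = x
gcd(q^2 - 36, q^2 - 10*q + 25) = 1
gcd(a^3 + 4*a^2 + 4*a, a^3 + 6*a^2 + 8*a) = a^2 + 2*a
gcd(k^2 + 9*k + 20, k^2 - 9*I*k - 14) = 1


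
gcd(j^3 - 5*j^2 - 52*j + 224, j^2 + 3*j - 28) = j^2 + 3*j - 28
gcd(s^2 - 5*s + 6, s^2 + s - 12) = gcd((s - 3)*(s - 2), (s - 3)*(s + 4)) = s - 3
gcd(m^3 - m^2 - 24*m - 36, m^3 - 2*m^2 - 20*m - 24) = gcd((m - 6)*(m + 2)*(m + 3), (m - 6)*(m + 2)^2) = m^2 - 4*m - 12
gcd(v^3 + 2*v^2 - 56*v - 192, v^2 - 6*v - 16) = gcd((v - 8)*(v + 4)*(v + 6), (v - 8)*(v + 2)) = v - 8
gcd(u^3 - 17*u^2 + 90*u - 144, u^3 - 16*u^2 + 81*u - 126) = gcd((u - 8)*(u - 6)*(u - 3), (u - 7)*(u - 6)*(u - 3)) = u^2 - 9*u + 18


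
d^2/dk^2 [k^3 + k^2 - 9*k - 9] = 6*k + 2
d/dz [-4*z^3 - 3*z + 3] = -12*z^2 - 3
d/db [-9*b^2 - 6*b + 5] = -18*b - 6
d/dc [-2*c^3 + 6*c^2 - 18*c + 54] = -6*c^2 + 12*c - 18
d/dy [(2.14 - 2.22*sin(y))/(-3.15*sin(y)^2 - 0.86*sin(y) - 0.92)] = (-6.993*sin(y)^2 + 13.482*sin(y) + 3.8828)*cos(y)/(9.9225*sin(y)^4 + 5.418*sin(y)^3 + 6.5356*sin(y)^2 + 1.5824*sin(y) + 0.8464)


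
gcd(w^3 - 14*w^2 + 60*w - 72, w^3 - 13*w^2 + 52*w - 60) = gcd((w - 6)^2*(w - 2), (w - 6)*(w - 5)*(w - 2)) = w^2 - 8*w + 12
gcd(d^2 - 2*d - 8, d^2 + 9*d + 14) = d + 2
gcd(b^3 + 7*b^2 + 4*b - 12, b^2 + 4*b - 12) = b + 6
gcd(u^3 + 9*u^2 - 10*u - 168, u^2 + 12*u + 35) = u + 7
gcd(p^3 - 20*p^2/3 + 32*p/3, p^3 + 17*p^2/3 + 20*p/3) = p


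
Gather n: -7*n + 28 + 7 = 35 - 7*n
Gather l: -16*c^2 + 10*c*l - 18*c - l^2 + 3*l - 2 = -16*c^2 - 18*c - l^2 + l*(10*c + 3) - 2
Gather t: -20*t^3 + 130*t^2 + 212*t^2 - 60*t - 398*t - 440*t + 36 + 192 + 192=-20*t^3 + 342*t^2 - 898*t + 420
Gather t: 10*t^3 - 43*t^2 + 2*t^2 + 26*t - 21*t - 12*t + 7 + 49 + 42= 10*t^3 - 41*t^2 - 7*t + 98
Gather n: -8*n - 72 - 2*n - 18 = -10*n - 90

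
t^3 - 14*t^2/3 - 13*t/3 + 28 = (t - 4)*(t - 3)*(t + 7/3)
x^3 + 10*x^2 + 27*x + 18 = (x + 1)*(x + 3)*(x + 6)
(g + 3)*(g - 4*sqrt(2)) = g^2 - 4*sqrt(2)*g + 3*g - 12*sqrt(2)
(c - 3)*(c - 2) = c^2 - 5*c + 6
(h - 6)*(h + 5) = h^2 - h - 30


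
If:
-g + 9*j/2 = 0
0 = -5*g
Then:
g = 0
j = 0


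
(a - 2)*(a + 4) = a^2 + 2*a - 8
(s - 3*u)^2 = s^2 - 6*s*u + 9*u^2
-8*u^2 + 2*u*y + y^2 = (-2*u + y)*(4*u + y)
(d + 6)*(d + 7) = d^2 + 13*d + 42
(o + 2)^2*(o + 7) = o^3 + 11*o^2 + 32*o + 28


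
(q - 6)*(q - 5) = q^2 - 11*q + 30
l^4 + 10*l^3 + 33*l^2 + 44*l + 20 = (l + 1)*(l + 2)^2*(l + 5)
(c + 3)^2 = c^2 + 6*c + 9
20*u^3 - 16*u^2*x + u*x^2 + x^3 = (-2*u + x)^2*(5*u + x)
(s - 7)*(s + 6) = s^2 - s - 42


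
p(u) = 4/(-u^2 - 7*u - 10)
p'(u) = 4*(2*u + 7)/(-u^2 - 7*u - 10)^2 = 4*(2*u + 7)/(u^2 + 7*u + 10)^2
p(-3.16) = 1.87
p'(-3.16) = 0.60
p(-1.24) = -1.40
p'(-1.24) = 2.21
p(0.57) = -0.28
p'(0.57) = 0.16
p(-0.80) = -0.79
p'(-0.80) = 0.85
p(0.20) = -0.35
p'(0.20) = 0.23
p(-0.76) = -0.76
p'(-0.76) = 0.79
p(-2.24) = 6.04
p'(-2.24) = 22.97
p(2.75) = -0.11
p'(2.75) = 0.04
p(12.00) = -0.02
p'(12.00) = 0.00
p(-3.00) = 2.00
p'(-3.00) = 1.00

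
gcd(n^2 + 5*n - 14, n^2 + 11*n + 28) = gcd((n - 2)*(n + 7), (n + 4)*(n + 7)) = n + 7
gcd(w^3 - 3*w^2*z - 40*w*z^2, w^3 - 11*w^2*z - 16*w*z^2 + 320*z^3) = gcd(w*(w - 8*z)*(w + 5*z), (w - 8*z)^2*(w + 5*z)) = -w^2 + 3*w*z + 40*z^2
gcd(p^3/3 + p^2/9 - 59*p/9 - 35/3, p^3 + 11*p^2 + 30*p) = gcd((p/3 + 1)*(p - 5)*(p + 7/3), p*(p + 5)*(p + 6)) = 1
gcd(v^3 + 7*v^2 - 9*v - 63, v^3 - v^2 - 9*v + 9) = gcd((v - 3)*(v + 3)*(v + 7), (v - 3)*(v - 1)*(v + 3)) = v^2 - 9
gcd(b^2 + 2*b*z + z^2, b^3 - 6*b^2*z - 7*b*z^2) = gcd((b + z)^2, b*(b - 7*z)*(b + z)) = b + z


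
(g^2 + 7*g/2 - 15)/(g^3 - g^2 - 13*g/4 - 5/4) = 2*(g + 6)/(2*g^2 + 3*g + 1)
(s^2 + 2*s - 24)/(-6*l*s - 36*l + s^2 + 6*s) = (s - 4)/(-6*l + s)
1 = 1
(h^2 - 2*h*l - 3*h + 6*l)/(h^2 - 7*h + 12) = (h - 2*l)/(h - 4)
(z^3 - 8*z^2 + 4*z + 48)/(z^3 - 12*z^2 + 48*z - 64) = (z^2 - 4*z - 12)/(z^2 - 8*z + 16)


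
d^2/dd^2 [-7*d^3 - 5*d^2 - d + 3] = -42*d - 10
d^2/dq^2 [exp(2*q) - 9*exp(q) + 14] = (4*exp(q) - 9)*exp(q)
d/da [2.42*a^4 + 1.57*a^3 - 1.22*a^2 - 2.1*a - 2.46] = 9.68*a^3 + 4.71*a^2 - 2.44*a - 2.1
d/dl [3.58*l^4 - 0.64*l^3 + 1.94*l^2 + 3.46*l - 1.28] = 14.32*l^3 - 1.92*l^2 + 3.88*l + 3.46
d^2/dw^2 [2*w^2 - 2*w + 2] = 4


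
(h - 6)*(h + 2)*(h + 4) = h^3 - 28*h - 48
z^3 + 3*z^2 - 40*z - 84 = (z - 6)*(z + 2)*(z + 7)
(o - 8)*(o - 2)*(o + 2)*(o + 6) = o^4 - 2*o^3 - 52*o^2 + 8*o + 192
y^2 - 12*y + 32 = (y - 8)*(y - 4)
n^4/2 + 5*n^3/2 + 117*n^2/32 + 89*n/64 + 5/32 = (n/2 + 1)*(n + 1/4)^2*(n + 5/2)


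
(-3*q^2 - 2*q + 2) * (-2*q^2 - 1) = 6*q^4 + 4*q^3 - q^2 + 2*q - 2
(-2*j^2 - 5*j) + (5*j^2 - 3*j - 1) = 3*j^2 - 8*j - 1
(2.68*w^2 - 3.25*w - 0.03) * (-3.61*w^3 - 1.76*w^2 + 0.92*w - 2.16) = -9.6748*w^5 + 7.0157*w^4 + 8.2939*w^3 - 8.726*w^2 + 6.9924*w + 0.0648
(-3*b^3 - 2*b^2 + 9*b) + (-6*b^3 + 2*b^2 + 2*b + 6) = -9*b^3 + 11*b + 6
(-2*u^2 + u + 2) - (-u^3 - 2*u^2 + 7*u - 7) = u^3 - 6*u + 9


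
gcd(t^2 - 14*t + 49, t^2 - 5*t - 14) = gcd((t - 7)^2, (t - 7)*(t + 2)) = t - 7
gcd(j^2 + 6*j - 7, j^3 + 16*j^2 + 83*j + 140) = j + 7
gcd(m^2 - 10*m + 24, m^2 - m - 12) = m - 4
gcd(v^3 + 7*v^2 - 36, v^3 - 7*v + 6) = v^2 + v - 6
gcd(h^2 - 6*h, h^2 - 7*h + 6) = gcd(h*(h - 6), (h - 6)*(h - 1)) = h - 6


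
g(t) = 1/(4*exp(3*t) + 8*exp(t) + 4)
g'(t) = (-12*exp(3*t) - 8*exp(t))/(4*exp(3*t) + 8*exp(t) + 4)^2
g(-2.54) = 0.22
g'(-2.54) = -0.03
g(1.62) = 0.00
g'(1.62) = -0.01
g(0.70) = 0.02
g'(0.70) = -0.04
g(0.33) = 0.04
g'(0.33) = -0.06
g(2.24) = 0.00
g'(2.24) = -0.00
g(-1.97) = 0.20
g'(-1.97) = -0.04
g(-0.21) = 0.08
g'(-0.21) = -0.08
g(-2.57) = 0.22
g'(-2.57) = -0.03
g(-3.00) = 0.23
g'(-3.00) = -0.02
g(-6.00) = 0.25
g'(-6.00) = 0.00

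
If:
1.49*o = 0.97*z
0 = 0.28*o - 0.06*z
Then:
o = 0.00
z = 0.00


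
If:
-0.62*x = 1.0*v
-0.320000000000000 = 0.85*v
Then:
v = -0.38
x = 0.61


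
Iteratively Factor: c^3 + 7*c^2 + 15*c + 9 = (c + 1)*(c^2 + 6*c + 9) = (c + 1)*(c + 3)*(c + 3)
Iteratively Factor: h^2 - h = (h - 1)*(h)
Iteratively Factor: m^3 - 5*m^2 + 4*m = (m - 4)*(m^2 - m) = m*(m - 4)*(m - 1)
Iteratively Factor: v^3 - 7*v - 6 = (v - 3)*(v^2 + 3*v + 2) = (v - 3)*(v + 1)*(v + 2)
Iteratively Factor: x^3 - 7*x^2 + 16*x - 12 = (x - 2)*(x^2 - 5*x + 6) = (x - 3)*(x - 2)*(x - 2)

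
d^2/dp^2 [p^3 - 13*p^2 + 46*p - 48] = 6*p - 26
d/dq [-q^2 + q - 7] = 1 - 2*q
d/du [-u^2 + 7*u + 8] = 7 - 2*u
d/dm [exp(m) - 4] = exp(m)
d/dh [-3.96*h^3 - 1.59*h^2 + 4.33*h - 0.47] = -11.88*h^2 - 3.18*h + 4.33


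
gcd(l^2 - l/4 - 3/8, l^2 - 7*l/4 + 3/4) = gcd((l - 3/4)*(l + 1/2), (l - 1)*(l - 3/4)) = l - 3/4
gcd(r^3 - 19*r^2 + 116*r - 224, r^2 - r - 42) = r - 7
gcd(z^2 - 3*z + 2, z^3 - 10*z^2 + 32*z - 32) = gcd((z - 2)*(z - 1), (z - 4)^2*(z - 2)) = z - 2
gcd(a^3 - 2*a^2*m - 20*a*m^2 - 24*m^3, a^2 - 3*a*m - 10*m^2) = a + 2*m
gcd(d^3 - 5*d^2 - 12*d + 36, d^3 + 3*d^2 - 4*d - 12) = d^2 + d - 6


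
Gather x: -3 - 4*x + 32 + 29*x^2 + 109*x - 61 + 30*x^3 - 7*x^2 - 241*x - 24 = 30*x^3 + 22*x^2 - 136*x - 56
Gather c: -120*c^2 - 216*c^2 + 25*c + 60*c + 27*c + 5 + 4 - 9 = -336*c^2 + 112*c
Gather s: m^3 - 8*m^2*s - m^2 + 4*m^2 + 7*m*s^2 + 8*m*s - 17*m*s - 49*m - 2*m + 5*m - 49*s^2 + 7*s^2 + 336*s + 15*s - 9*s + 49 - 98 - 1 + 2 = m^3 + 3*m^2 - 46*m + s^2*(7*m - 42) + s*(-8*m^2 - 9*m + 342) - 48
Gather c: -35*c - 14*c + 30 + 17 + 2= 49 - 49*c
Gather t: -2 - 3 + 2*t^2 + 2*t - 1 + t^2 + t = 3*t^2 + 3*t - 6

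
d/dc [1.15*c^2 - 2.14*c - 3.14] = 2.3*c - 2.14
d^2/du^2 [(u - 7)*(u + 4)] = 2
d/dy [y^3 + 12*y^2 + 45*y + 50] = 3*y^2 + 24*y + 45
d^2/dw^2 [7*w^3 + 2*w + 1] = 42*w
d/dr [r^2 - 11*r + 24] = 2*r - 11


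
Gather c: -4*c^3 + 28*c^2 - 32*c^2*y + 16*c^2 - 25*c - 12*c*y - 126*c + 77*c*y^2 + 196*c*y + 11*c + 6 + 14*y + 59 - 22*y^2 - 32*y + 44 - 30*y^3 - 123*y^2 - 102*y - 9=-4*c^3 + c^2*(44 - 32*y) + c*(77*y^2 + 184*y - 140) - 30*y^3 - 145*y^2 - 120*y + 100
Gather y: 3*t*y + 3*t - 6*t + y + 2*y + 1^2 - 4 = -3*t + y*(3*t + 3) - 3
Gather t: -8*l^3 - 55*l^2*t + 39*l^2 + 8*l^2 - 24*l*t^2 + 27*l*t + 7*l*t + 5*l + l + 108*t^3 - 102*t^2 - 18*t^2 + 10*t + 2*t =-8*l^3 + 47*l^2 + 6*l + 108*t^3 + t^2*(-24*l - 120) + t*(-55*l^2 + 34*l + 12)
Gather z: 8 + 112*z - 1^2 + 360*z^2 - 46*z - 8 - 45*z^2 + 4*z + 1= 315*z^2 + 70*z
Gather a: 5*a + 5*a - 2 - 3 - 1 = 10*a - 6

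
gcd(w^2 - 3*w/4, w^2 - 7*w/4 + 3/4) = w - 3/4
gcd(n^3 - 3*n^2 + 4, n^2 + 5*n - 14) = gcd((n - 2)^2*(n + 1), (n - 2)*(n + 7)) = n - 2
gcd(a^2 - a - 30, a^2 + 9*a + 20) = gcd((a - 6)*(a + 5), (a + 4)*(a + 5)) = a + 5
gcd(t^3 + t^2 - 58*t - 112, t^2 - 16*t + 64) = t - 8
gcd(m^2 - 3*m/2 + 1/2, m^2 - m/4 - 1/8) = m - 1/2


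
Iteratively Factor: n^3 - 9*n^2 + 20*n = (n)*(n^2 - 9*n + 20) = n*(n - 4)*(n - 5)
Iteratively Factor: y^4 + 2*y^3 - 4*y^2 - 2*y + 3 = (y + 1)*(y^3 + y^2 - 5*y + 3) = (y - 1)*(y + 1)*(y^2 + 2*y - 3) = (y - 1)^2*(y + 1)*(y + 3)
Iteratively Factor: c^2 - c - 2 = (c - 2)*(c + 1)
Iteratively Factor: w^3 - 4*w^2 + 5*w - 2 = (w - 1)*(w^2 - 3*w + 2) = (w - 2)*(w - 1)*(w - 1)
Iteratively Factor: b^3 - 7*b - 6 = (b - 3)*(b^2 + 3*b + 2) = (b - 3)*(b + 1)*(b + 2)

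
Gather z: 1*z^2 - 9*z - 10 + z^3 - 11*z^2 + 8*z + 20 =z^3 - 10*z^2 - z + 10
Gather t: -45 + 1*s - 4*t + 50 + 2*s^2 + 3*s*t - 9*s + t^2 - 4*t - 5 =2*s^2 - 8*s + t^2 + t*(3*s - 8)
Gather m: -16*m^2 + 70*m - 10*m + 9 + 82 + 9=-16*m^2 + 60*m + 100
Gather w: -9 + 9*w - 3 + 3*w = 12*w - 12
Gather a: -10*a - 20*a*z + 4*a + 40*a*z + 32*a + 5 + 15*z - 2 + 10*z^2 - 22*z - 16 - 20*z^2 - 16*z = a*(20*z + 26) - 10*z^2 - 23*z - 13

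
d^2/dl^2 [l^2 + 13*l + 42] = 2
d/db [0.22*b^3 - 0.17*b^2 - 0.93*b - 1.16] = 0.66*b^2 - 0.34*b - 0.93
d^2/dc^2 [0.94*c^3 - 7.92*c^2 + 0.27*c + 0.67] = 5.64*c - 15.84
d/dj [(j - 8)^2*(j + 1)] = 3*(j - 8)*(j - 2)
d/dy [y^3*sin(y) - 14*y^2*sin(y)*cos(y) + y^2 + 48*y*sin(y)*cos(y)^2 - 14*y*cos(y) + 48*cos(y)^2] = y^3*cos(y) + 3*y^2*sin(y) - 14*y^2*cos(2*y) + 14*y*sin(y) - 14*y*sin(2*y) + 12*y*cos(y) + 36*y*cos(3*y) + 2*y + 12*sin(y) - 48*sin(2*y) + 12*sin(3*y) - 14*cos(y)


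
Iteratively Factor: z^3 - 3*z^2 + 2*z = (z)*(z^2 - 3*z + 2) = z*(z - 2)*(z - 1)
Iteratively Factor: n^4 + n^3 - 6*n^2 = (n - 2)*(n^3 + 3*n^2) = n*(n - 2)*(n^2 + 3*n) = n*(n - 2)*(n + 3)*(n)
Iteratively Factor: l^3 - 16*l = (l - 4)*(l^2 + 4*l) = (l - 4)*(l + 4)*(l)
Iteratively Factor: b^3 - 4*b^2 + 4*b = (b)*(b^2 - 4*b + 4) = b*(b - 2)*(b - 2)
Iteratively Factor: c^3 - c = (c)*(c^2 - 1) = c*(c + 1)*(c - 1)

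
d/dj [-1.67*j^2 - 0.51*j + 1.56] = -3.34*j - 0.51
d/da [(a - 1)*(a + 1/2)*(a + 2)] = 3*a^2 + 3*a - 3/2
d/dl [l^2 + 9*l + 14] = 2*l + 9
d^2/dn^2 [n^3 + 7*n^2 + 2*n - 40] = 6*n + 14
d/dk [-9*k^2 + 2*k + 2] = 2 - 18*k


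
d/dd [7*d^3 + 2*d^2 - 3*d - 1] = 21*d^2 + 4*d - 3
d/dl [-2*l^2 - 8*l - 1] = -4*l - 8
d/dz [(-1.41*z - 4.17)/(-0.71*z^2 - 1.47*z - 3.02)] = (1.0011*z^2 + 2.0727*z - (1.41*z + 4.17)*(1.42*z + 1.47) + 4.2582)/(0.71*z^2 + 1.47*z + 3.02)^2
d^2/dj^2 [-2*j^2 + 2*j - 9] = -4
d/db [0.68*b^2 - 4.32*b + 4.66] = 1.36*b - 4.32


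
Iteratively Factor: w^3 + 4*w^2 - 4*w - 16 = (w + 4)*(w^2 - 4) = (w + 2)*(w + 4)*(w - 2)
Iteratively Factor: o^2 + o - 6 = (o - 2)*(o + 3)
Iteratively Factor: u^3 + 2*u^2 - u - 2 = (u - 1)*(u^2 + 3*u + 2) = (u - 1)*(u + 2)*(u + 1)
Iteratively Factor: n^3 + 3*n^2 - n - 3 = (n + 1)*(n^2 + 2*n - 3) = (n - 1)*(n + 1)*(n + 3)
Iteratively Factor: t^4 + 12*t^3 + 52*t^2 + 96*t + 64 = (t + 4)*(t^3 + 8*t^2 + 20*t + 16) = (t + 2)*(t + 4)*(t^2 + 6*t + 8) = (t + 2)^2*(t + 4)*(t + 4)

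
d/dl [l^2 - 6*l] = 2*l - 6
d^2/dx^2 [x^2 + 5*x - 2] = 2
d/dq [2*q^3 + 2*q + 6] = 6*q^2 + 2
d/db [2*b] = 2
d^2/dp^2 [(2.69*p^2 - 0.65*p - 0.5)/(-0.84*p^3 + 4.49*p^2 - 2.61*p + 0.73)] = (-3.79612800000001*p^6 + 2.75184000000002*p^5 + 24.9096960000001*p^4 - 92.9555839999999*p^3 + 124.742538*p^2 - 46.10013*p + 3.144288)/(0.592704*p^9 - 9.504432*p^8 + 56.3283*p^7 - 151.127369*p^6 + 191.539683*p^5 - 145.512318*p^4 + 70.451271*p^3 - 22.096662*p^2 + 4.172607*p - 0.389017)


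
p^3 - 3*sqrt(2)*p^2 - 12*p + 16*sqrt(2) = (p - 4*sqrt(2))*(p - sqrt(2))*(p + 2*sqrt(2))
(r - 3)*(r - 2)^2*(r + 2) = r^4 - 5*r^3 + 2*r^2 + 20*r - 24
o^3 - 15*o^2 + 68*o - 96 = (o - 8)*(o - 4)*(o - 3)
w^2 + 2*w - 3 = (w - 1)*(w + 3)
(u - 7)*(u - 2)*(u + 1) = u^3 - 8*u^2 + 5*u + 14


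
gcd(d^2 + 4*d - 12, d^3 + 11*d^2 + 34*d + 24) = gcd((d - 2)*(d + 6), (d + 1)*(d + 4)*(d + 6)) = d + 6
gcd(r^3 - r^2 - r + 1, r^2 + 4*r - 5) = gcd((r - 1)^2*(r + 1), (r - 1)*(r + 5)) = r - 1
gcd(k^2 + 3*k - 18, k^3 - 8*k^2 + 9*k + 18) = k - 3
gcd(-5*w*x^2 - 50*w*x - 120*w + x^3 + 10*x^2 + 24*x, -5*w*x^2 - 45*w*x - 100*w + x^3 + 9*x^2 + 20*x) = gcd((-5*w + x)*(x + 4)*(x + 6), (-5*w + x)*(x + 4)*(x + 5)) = -5*w*x - 20*w + x^2 + 4*x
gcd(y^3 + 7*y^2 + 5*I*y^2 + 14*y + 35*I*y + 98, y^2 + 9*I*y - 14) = y + 7*I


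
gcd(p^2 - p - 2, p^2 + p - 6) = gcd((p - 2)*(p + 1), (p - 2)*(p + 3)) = p - 2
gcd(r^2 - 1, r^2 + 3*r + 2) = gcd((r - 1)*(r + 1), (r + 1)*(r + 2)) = r + 1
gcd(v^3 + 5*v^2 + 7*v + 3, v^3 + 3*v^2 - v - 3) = v^2 + 4*v + 3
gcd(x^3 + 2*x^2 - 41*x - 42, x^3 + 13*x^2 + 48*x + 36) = x + 1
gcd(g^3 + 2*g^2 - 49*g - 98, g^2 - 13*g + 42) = g - 7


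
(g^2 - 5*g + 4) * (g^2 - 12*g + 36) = g^4 - 17*g^3 + 100*g^2 - 228*g + 144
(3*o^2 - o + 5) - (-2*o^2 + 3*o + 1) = 5*o^2 - 4*o + 4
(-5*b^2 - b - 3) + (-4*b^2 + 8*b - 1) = -9*b^2 + 7*b - 4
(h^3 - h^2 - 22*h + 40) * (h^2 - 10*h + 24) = h^5 - 11*h^4 + 12*h^3 + 236*h^2 - 928*h + 960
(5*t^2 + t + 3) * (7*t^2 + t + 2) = 35*t^4 + 12*t^3 + 32*t^2 + 5*t + 6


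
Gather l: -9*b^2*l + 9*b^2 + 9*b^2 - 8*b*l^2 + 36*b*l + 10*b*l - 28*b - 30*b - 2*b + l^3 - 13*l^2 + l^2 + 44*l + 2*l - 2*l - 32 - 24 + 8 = 18*b^2 - 60*b + l^3 + l^2*(-8*b - 12) + l*(-9*b^2 + 46*b + 44) - 48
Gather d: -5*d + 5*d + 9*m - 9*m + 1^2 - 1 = 0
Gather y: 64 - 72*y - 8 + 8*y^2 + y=8*y^2 - 71*y + 56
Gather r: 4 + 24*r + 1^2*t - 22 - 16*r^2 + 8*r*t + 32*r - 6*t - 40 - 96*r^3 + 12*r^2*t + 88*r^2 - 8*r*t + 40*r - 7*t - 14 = -96*r^3 + r^2*(12*t + 72) + 96*r - 12*t - 72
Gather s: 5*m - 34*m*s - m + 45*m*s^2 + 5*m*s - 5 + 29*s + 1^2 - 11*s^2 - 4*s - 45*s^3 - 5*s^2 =4*m - 45*s^3 + s^2*(45*m - 16) + s*(25 - 29*m) - 4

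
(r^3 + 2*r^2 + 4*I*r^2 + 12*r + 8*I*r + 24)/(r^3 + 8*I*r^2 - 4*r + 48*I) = (r + 2)/(r + 4*I)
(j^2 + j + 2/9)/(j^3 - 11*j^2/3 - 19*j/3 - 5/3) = (j + 2/3)/(j^2 - 4*j - 5)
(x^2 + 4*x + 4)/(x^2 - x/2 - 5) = 2*(x + 2)/(2*x - 5)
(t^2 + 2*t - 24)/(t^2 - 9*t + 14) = (t^2 + 2*t - 24)/(t^2 - 9*t + 14)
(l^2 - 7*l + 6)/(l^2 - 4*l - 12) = (l - 1)/(l + 2)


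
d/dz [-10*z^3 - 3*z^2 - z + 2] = -30*z^2 - 6*z - 1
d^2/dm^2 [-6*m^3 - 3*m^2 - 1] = -36*m - 6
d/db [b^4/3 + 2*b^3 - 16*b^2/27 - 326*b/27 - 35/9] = 4*b^3/3 + 6*b^2 - 32*b/27 - 326/27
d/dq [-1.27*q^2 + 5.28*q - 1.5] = 5.28 - 2.54*q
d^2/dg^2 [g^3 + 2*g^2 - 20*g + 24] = 6*g + 4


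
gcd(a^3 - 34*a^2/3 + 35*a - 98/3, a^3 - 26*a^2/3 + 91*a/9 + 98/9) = a^2 - 28*a/3 + 49/3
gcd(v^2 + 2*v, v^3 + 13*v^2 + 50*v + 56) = v + 2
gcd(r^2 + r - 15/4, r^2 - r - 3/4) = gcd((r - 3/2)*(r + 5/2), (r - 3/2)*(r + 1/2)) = r - 3/2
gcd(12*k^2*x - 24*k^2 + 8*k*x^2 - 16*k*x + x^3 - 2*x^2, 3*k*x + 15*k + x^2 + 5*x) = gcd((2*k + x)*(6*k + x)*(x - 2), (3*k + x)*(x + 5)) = 1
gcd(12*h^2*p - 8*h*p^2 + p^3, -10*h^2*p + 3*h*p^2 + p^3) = -2*h*p + p^2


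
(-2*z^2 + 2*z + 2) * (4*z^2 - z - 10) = -8*z^4 + 10*z^3 + 26*z^2 - 22*z - 20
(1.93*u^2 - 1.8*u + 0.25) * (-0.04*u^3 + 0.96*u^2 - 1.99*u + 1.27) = -0.0772*u^5 + 1.9248*u^4 - 5.5787*u^3 + 6.2731*u^2 - 2.7835*u + 0.3175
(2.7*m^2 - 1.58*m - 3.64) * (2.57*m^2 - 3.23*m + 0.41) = 6.939*m^4 - 12.7816*m^3 - 3.1444*m^2 + 11.1094*m - 1.4924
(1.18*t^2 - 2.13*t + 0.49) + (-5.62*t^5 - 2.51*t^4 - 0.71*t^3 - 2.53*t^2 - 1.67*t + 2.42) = -5.62*t^5 - 2.51*t^4 - 0.71*t^3 - 1.35*t^2 - 3.8*t + 2.91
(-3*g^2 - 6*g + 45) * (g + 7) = -3*g^3 - 27*g^2 + 3*g + 315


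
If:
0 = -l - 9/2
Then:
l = -9/2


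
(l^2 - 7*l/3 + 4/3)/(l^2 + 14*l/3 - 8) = (l - 1)/(l + 6)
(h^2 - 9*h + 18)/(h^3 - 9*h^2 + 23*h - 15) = (h - 6)/(h^2 - 6*h + 5)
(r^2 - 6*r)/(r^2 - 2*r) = (r - 6)/(r - 2)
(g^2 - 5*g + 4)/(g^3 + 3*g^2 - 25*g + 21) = (g - 4)/(g^2 + 4*g - 21)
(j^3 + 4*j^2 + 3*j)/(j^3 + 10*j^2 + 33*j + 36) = j*(j + 1)/(j^2 + 7*j + 12)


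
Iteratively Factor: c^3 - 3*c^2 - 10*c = (c + 2)*(c^2 - 5*c) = (c - 5)*(c + 2)*(c)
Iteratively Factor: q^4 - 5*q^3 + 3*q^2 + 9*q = (q - 3)*(q^3 - 2*q^2 - 3*q) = q*(q - 3)*(q^2 - 2*q - 3) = q*(q - 3)^2*(q + 1)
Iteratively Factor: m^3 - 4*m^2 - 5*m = (m - 5)*(m^2 + m) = (m - 5)*(m + 1)*(m)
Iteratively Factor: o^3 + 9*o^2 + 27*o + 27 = (o + 3)*(o^2 + 6*o + 9) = (o + 3)^2*(o + 3)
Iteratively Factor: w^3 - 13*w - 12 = (w + 3)*(w^2 - 3*w - 4) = (w - 4)*(w + 3)*(w + 1)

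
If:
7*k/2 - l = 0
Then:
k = 2*l/7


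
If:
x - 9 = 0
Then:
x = 9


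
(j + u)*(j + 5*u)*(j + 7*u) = j^3 + 13*j^2*u + 47*j*u^2 + 35*u^3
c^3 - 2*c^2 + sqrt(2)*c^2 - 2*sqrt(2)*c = c*(c - 2)*(c + sqrt(2))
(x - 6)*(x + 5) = x^2 - x - 30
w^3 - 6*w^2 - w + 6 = (w - 6)*(w - 1)*(w + 1)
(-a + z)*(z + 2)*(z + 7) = -a*z^2 - 9*a*z - 14*a + z^3 + 9*z^2 + 14*z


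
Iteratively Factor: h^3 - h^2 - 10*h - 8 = (h + 2)*(h^2 - 3*h - 4) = (h - 4)*(h + 2)*(h + 1)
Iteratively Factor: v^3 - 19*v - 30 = (v + 2)*(v^2 - 2*v - 15) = (v + 2)*(v + 3)*(v - 5)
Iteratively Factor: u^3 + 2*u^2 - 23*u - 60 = (u + 4)*(u^2 - 2*u - 15) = (u + 3)*(u + 4)*(u - 5)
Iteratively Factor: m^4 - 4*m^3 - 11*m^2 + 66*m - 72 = (m - 3)*(m^3 - m^2 - 14*m + 24) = (m - 3)*(m - 2)*(m^2 + m - 12) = (m - 3)^2*(m - 2)*(m + 4)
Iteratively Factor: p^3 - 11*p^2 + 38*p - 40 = (p - 2)*(p^2 - 9*p + 20) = (p - 4)*(p - 2)*(p - 5)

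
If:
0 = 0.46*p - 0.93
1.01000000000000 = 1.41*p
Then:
No Solution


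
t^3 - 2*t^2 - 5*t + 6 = (t - 3)*(t - 1)*(t + 2)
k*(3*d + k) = 3*d*k + k^2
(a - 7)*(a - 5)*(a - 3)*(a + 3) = a^4 - 12*a^3 + 26*a^2 + 108*a - 315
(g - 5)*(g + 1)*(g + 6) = g^3 + 2*g^2 - 29*g - 30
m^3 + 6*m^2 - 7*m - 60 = (m - 3)*(m + 4)*(m + 5)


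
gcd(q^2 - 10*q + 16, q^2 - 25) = 1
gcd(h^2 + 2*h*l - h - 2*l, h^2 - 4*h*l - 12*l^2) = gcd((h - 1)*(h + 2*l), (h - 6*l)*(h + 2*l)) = h + 2*l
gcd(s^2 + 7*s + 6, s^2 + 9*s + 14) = 1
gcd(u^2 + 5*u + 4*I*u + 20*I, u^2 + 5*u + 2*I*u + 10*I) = u + 5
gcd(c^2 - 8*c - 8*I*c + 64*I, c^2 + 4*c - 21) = 1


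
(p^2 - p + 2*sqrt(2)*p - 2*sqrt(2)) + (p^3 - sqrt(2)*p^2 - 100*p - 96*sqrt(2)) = p^3 - sqrt(2)*p^2 + p^2 - 101*p + 2*sqrt(2)*p - 98*sqrt(2)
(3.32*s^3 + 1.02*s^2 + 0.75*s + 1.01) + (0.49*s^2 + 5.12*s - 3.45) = 3.32*s^3 + 1.51*s^2 + 5.87*s - 2.44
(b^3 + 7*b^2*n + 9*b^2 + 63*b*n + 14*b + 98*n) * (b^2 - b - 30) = b^5 + 7*b^4*n + 8*b^4 + 56*b^3*n - 25*b^3 - 175*b^2*n - 284*b^2 - 1988*b*n - 420*b - 2940*n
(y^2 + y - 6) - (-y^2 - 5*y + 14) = 2*y^2 + 6*y - 20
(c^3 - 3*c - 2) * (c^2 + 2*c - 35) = c^5 + 2*c^4 - 38*c^3 - 8*c^2 + 101*c + 70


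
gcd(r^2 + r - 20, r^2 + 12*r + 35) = r + 5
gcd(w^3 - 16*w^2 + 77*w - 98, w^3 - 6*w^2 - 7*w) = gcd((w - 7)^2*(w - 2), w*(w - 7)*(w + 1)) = w - 7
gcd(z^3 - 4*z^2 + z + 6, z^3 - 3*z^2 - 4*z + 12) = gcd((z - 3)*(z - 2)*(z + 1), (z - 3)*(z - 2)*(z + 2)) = z^2 - 5*z + 6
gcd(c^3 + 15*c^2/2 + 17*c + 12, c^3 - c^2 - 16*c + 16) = c + 4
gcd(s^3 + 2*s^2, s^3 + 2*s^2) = s^3 + 2*s^2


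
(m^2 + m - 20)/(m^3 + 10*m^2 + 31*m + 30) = (m - 4)/(m^2 + 5*m + 6)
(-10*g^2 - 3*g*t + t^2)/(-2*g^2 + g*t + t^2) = (-5*g + t)/(-g + t)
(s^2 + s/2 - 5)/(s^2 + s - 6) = (s + 5/2)/(s + 3)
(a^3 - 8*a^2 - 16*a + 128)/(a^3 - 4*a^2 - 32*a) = (a - 4)/a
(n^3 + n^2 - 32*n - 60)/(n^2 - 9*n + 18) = (n^2 + 7*n + 10)/(n - 3)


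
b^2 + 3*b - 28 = (b - 4)*(b + 7)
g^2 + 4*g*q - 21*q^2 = (g - 3*q)*(g + 7*q)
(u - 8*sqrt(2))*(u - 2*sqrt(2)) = u^2 - 10*sqrt(2)*u + 32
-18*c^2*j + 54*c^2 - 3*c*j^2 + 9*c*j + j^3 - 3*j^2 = (-6*c + j)*(3*c + j)*(j - 3)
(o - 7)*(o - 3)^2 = o^3 - 13*o^2 + 51*o - 63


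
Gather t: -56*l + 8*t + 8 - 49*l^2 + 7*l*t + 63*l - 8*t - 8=-49*l^2 + 7*l*t + 7*l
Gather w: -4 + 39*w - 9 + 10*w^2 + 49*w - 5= 10*w^2 + 88*w - 18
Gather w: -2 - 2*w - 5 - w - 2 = -3*w - 9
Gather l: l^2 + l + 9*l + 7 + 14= l^2 + 10*l + 21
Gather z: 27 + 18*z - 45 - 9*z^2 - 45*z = -9*z^2 - 27*z - 18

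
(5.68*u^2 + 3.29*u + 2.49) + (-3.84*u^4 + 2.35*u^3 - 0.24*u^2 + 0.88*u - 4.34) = -3.84*u^4 + 2.35*u^3 + 5.44*u^2 + 4.17*u - 1.85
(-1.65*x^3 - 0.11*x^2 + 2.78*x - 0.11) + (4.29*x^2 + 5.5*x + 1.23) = -1.65*x^3 + 4.18*x^2 + 8.28*x + 1.12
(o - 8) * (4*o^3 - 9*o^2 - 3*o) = 4*o^4 - 41*o^3 + 69*o^2 + 24*o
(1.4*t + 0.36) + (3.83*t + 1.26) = 5.23*t + 1.62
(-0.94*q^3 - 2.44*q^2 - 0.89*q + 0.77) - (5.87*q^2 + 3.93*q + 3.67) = -0.94*q^3 - 8.31*q^2 - 4.82*q - 2.9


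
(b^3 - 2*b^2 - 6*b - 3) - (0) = b^3 - 2*b^2 - 6*b - 3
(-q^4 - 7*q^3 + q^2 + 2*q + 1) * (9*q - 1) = -9*q^5 - 62*q^4 + 16*q^3 + 17*q^2 + 7*q - 1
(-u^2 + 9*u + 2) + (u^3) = u^3 - u^2 + 9*u + 2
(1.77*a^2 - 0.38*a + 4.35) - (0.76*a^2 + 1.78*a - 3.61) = 1.01*a^2 - 2.16*a + 7.96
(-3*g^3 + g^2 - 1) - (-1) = -3*g^3 + g^2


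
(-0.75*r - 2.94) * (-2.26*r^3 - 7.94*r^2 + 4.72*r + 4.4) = 1.695*r^4 + 12.5994*r^3 + 19.8036*r^2 - 17.1768*r - 12.936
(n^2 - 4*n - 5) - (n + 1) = n^2 - 5*n - 6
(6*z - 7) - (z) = 5*z - 7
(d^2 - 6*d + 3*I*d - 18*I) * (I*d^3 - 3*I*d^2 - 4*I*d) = I*d^5 - 3*d^4 - 9*I*d^4 + 27*d^3 + 14*I*d^3 - 42*d^2 + 24*I*d^2 - 72*d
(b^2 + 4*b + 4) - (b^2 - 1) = 4*b + 5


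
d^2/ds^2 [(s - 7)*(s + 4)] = 2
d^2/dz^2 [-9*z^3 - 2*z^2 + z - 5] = -54*z - 4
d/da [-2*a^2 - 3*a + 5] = -4*a - 3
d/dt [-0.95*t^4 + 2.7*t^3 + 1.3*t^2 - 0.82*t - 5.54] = -3.8*t^3 + 8.1*t^2 + 2.6*t - 0.82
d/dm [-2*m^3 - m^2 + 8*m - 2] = -6*m^2 - 2*m + 8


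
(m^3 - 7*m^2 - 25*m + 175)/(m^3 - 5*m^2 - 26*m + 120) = (m^2 - 12*m + 35)/(m^2 - 10*m + 24)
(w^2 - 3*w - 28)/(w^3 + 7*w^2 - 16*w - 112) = (w - 7)/(w^2 + 3*w - 28)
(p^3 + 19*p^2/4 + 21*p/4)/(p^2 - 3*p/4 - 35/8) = 2*p*(p + 3)/(2*p - 5)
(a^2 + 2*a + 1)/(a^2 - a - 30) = (a^2 + 2*a + 1)/(a^2 - a - 30)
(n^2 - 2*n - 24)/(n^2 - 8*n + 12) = (n + 4)/(n - 2)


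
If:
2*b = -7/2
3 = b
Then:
No Solution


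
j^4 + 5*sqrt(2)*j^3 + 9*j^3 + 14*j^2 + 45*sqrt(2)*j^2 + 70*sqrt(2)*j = j*(j + 2)*(j + 7)*(j + 5*sqrt(2))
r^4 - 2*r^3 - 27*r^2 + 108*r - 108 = (r - 3)^2*(r - 2)*(r + 6)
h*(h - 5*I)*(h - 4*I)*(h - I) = h^4 - 10*I*h^3 - 29*h^2 + 20*I*h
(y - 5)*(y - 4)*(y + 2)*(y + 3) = y^4 - 4*y^3 - 19*y^2 + 46*y + 120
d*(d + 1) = d^2 + d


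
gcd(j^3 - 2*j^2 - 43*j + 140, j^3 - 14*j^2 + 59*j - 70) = j - 5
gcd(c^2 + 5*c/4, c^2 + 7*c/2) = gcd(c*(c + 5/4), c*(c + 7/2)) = c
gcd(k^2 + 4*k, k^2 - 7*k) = k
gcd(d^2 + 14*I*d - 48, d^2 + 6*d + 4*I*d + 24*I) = 1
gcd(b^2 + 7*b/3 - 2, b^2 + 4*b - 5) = 1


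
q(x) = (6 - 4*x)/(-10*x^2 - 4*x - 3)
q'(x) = (6 - 4*x)*(20*x + 4)/(-10*x^2 - 4*x - 3)^2 - 4/(-10*x^2 - 4*x - 3)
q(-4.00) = -0.15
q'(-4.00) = -0.05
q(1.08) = -0.09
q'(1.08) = 0.33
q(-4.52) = -0.13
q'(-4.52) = -0.04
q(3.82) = 0.06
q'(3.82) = -0.00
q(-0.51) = -2.26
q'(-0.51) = -2.81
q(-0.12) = -2.43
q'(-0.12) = 2.96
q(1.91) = 0.03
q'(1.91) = 0.05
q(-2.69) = -0.26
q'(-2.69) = -0.14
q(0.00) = -2.00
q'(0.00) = 4.00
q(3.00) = 0.06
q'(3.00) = 0.00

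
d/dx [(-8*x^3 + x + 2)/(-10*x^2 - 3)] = (80*x^4 + 82*x^2 + 40*x - 3)/(100*x^4 + 60*x^2 + 9)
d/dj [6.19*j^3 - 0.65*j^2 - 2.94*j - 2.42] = 18.57*j^2 - 1.3*j - 2.94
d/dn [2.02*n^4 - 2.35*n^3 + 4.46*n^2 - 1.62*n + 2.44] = 8.08*n^3 - 7.05*n^2 + 8.92*n - 1.62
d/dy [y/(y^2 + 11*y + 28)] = (28 - y^2)/(y^4 + 22*y^3 + 177*y^2 + 616*y + 784)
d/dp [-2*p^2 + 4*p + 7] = 4 - 4*p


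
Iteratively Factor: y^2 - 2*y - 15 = (y - 5)*(y + 3)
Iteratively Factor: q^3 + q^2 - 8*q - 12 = (q - 3)*(q^2 + 4*q + 4) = (q - 3)*(q + 2)*(q + 2)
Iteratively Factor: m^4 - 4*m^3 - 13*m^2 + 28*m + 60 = (m - 3)*(m^3 - m^2 - 16*m - 20) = (m - 3)*(m + 2)*(m^2 - 3*m - 10) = (m - 3)*(m + 2)^2*(m - 5)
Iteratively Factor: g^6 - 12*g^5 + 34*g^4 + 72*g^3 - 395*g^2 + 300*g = (g - 5)*(g^5 - 7*g^4 - g^3 + 67*g^2 - 60*g) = (g - 5)*(g + 3)*(g^4 - 10*g^3 + 29*g^2 - 20*g) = g*(g - 5)*(g + 3)*(g^3 - 10*g^2 + 29*g - 20) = g*(g - 5)^2*(g + 3)*(g^2 - 5*g + 4) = g*(g - 5)^2*(g - 1)*(g + 3)*(g - 4)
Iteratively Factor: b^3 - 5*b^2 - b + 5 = (b - 5)*(b^2 - 1) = (b - 5)*(b + 1)*(b - 1)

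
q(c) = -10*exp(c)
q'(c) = -10*exp(c)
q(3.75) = -425.21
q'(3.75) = -425.21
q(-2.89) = -0.56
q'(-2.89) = -0.56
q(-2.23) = -1.08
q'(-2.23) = -1.08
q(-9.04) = -0.00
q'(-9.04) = -0.00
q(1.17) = -32.22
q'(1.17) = -32.22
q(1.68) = -53.66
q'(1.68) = -53.66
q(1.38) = -39.75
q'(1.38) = -39.75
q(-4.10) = -0.17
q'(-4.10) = -0.17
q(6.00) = -4034.29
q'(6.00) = -4034.29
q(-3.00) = -0.50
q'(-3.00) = -0.50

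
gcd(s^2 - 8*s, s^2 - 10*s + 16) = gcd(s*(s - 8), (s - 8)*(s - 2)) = s - 8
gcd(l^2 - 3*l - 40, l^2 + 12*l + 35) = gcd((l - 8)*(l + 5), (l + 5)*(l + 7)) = l + 5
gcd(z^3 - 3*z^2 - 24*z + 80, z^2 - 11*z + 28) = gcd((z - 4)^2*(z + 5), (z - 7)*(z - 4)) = z - 4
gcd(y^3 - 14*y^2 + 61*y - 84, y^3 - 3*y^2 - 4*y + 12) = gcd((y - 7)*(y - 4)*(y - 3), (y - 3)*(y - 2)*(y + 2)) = y - 3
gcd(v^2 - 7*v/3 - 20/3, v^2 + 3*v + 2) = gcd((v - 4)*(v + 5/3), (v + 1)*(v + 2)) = 1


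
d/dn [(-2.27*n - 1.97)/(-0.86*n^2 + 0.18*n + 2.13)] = (1.9522*n^2 - 0.4086*n - (1.72*n - 0.18)*(2.27*n + 1.97) - 4.8351)/(-0.86*n^2 + 0.18*n + 2.13)^2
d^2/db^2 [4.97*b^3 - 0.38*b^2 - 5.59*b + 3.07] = 29.82*b - 0.76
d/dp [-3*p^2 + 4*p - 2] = 4 - 6*p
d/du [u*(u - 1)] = 2*u - 1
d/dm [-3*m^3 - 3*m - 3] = -9*m^2 - 3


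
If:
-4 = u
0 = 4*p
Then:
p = 0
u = -4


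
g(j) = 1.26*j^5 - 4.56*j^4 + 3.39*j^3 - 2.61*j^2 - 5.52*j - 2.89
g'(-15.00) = 382858.53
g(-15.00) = -1199611.09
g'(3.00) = 88.17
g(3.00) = -14.59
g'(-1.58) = 139.32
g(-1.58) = -54.88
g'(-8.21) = 39439.50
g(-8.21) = -69725.74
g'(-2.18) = 385.45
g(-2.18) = -203.41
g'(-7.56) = 29075.52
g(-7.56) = -47586.18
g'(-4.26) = 3686.20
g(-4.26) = -3558.33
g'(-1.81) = 213.02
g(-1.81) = -94.97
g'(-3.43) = 1740.08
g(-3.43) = -1380.82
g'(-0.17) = -4.24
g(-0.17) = -2.05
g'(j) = 6.3*j^4 - 18.24*j^3 + 10.17*j^2 - 5.22*j - 5.52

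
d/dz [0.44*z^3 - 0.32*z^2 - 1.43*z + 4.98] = 1.32*z^2 - 0.64*z - 1.43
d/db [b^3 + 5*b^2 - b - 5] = 3*b^2 + 10*b - 1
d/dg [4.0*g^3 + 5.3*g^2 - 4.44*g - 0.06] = 12.0*g^2 + 10.6*g - 4.44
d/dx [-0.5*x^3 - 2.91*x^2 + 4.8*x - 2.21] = -1.5*x^2 - 5.82*x + 4.8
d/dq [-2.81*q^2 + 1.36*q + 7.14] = 1.36 - 5.62*q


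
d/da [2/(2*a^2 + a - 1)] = 2*(-4*a - 1)/(2*a^2 + a - 1)^2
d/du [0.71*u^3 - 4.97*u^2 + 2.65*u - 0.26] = 2.13*u^2 - 9.94*u + 2.65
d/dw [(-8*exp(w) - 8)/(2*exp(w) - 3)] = 40*exp(w)/(2*exp(w) - 3)^2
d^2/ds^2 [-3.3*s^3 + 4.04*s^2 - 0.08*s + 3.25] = 8.08 - 19.8*s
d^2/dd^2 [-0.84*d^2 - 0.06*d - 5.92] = -1.68000000000000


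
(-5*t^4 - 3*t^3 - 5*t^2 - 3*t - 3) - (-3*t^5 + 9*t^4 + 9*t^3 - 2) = 3*t^5 - 14*t^4 - 12*t^3 - 5*t^2 - 3*t - 1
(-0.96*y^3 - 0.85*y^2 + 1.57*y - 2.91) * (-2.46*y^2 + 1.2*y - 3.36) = 2.3616*y^5 + 0.939*y^4 - 1.6566*y^3 + 11.8986*y^2 - 8.7672*y + 9.7776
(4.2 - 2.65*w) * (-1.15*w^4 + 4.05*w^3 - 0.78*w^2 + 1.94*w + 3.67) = 3.0475*w^5 - 15.5625*w^4 + 19.077*w^3 - 8.417*w^2 - 1.5775*w + 15.414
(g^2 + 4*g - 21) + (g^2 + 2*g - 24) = 2*g^2 + 6*g - 45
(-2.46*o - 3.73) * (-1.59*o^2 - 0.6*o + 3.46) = 3.9114*o^3 + 7.4067*o^2 - 6.2736*o - 12.9058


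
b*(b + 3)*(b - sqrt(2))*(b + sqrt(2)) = b^4 + 3*b^3 - 2*b^2 - 6*b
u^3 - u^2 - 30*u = u*(u - 6)*(u + 5)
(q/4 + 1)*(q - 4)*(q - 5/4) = q^3/4 - 5*q^2/16 - 4*q + 5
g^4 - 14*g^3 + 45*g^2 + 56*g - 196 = (g - 7)^2*(g - 2)*(g + 2)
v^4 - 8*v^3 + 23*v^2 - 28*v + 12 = (v - 3)*(v - 2)^2*(v - 1)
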